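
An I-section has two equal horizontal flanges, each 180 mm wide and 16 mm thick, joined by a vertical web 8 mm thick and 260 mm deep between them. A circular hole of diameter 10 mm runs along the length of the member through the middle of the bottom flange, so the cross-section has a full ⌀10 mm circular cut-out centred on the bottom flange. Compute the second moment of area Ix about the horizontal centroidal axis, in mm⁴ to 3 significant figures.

Split into non-overlapping primitives; take the origin at the lower-left of the bounding box.
Bottom flange: 180 × 16, A = 2 880 mm², y = 8 mm, Ī = 61 440 mm⁴.
Web: 8 × 260, A = 2 080 mm², y = 146 mm, Ī = 11 717 333 mm⁴.
Top flange: 180 × 16, A = 2 880 mm², y = 284 mm, Ī = 61 440 mm⁴.
Hole (subtracted): ⌀10, A = 78.54 mm², y = 8 mm, Ī = 490.87 mm⁴.
Centroid: ȳ = ΣA·y / ΣA = 147.4 mm.
Transfer each piece to the horizontal centroidal axis using Ī + A·d² with d = y − 147.4:
  bottom flange: d = -139.4 mm → contributes +56 023 787 mm⁴
  web: d = -1.3965 mm → contributes +11 721 389 mm⁴
  top flange: d = 136.6 mm → contributes +53 803 766 mm⁴
  hole: d = -139.4 mm → contributes −1 526 627 mm⁴
Total I = 120 022 315 mm⁴.

Ix ≈ 1.20 × 10⁸ mm⁴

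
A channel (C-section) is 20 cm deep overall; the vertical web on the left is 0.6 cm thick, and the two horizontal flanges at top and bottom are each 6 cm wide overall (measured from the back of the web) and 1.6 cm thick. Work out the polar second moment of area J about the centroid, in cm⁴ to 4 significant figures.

J ≈ 1972 cm⁴

Decompose the section into non-overlapping parts with the origin at the bottom-left of its bounding rectangle.
Web: 0.6 × 20, A = 12 cm², y = 10 cm, Ī = 400 cm⁴.
Top flange (beyond web): 5.4 × 1.6, A = 8.64 cm², y = 19.2 cm, Ī = 1.8432 cm⁴.
Bottom flange (beyond web): 5.4 × 1.6, A = 8.64 cm², y = 0.8 cm, Ī = 1.8432 cm⁴.
By symmetry the centroid is at mid-height, ȳ = 10 cm.
Transfer each piece to the centroidal x-axis using Ī + A·d² with d = y − 10:
  web: d = 0 cm → contributes +400 cm⁴
  top flange (beyond web): d = 9.2 cm → contributes +733.133 cm⁴
  bottom flange (beyond web): d = -9.2 cm → contributes +733.133 cm⁴
Total I = 1866.27 cm⁴.
For the y-axis: x̄ = 2.07049 cm.
Repeating about the centroidal y-axis gives I_y = 106.088 cm⁴.
Polar second moment: J = I_x + I_y = 1972.35 cm⁴.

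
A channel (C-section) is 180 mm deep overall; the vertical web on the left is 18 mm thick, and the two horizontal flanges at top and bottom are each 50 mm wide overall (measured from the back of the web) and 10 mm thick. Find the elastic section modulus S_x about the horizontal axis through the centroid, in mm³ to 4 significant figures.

Decompose the section into non-overlapping parts with the origin at the bottom-left of its bounding rectangle.
Web: 18 × 180, A = 3 240 mm², y = 90 mm, Ī = 8 748 000 mm⁴.
Top flange (beyond web): 32 × 10, A = 320 mm², y = 175 mm, Ī = 2666.67 mm⁴.
Bottom flange (beyond web): 32 × 10, A = 320 mm², y = 5 mm, Ī = 2666.67 mm⁴.
By symmetry the centroid is at mid-height, ȳ = 90 mm.
Transfer each piece to the horizontal axis through the centroid using Ī + A·d² with d = y − 90:
  web: d = 0 mm → contributes +8 748 000 mm⁴
  top flange (beyond web): d = 85 mm → contributes +2 314 667 mm⁴
  bottom flange (beyond web): d = -85 mm → contributes +2 314 667 mm⁴
Total I = 13 377 333 mm⁴.
Extreme fibre distance c = 90 mm; S = I/c = 148 637 mm³.

S_x ≈ 1.486 × 10⁵ mm³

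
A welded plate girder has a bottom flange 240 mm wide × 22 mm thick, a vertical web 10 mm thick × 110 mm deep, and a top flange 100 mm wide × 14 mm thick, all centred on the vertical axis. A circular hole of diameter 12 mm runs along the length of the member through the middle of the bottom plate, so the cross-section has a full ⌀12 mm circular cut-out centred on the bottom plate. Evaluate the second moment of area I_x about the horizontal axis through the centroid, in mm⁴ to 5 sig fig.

Break the section into simple shapes (no overlaps), measuring from the bottom-left corner of the bounding box.
Bottom plate: 240 × 22, A = 5 280 mm², y = 11 mm, Ī = 212 960 mm⁴.
Web plate: 10 × 110, A = 1 100 mm², y = 77 mm, Ī = 1 109 167 mm⁴.
Top plate: 100 × 14, A = 1 400 mm², y = 139 mm, Ī = 22866.67 mm⁴.
Hole (subtracted): ⌀12, A = 113.0973 mm², y = 11 mm, Ī = 1017.876 mm⁴.
Centroid: ȳ = ΣA·y / ΣA = 43.84247 mm.
Transfer each piece to the horizontal axis through the centroid using Ī + A·d² with d = y − 43.84247:
  bottom plate: d = -32.84247 mm → contributes +5 908 114 mm⁴
  web plate: d = 33.15753 mm → contributes +2 318 531 mm⁴
  top plate: d = 95.15753 mm → contributes +12 699 805 mm⁴
  hole: d = -32.84247 mm → contributes −123007.8 mm⁴
Total I = 20 803 442 mm⁴.

I_x ≈ 2.0803 × 10⁷ mm⁴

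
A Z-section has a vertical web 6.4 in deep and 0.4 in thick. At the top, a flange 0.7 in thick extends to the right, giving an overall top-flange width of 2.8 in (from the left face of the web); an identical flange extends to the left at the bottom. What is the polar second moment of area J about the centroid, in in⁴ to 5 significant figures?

Decompose the section into non-overlapping parts with the origin at the bottom-left of its bounding rectangle.
Web: 0.4 × 6.4, A = 2.56 in², y = 3.2 in, Ī = 8.738133 in⁴.
Top flange (beyond web): 2.4 × 0.7, A = 1.68 in², y = 6.05 in, Ī = 0.0686 in⁴.
Bottom flange (beyond web): 2.4 × 0.7, A = 1.68 in², y = 0.35 in, Ī = 0.0686 in⁴.
Centroid: ȳ = ΣA·y / ΣA = 3.2 in.
Transfer each piece to the centroidal x-axis using Ī + A·d² with d = y − 3.2:
  web: d = 0 in → contributes +8.738133 in⁴
  top flange (beyond web): d = 2.85 in → contributes +13.7144 in⁴
  bottom flange (beyond web): d = -2.85 in → contributes +13.7144 in⁴
Total I = 36.16693 in⁴.
For the y-axis: x̄ = 2.6 in.
Repeating about the centroidal y-axis gives I_y = 8.232533 in⁴.
Polar second moment: J = I_x + I_y = 44.39947 in⁴.

J ≈ 44.399 in⁴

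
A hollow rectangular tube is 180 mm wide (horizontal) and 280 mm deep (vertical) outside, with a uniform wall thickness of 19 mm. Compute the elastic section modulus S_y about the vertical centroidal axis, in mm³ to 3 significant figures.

Split into non-overlapping primitives; take the origin at the lower-left of the bounding box.
Outer rectangle: 180 × 280, A = 50 400 mm², x = 90 mm, Ī = 136 080 000 mm⁴.
Inner void (subtracted): 142 × 242, A = 34 364 mm², x = 90 mm, Ī = 57 742 975 mm⁴.
By symmetry the centroid is at mid-width, x̄ = 90 mm.
All pieces are centred on the vertical centroidal axis, so I = ΣĪ (holes subtracted) = 78 337 025 mm⁴.
Extreme fibre distance c = 90 mm; S = I/c = 870 411 mm³.

S_y ≈ 8.70 × 10⁵ mm³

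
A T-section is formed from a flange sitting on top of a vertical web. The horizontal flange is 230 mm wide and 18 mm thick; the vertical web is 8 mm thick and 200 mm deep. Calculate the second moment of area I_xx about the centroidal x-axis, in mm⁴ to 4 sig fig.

I_xx ≈ 1.916 × 10⁷ mm⁴

Break the section into simple shapes (no overlaps), measuring from the bottom-left corner of the bounding box.
Flange: 230 × 18, A = 4 140 mm², y = 209 mm, Ī = 111 780 mm⁴.
Web: 8 × 200, A = 1 600 mm², y = 100 mm, Ī = 5 333 333 mm⁴.
Centroid: ȳ = ΣA·y / ΣA = 178.617 mm.
Transfer each piece to the centroidal x-axis using Ī + A·d² with d = y − 178.617:
  flange: d = 30.3833 mm → contributes +3 933 594 mm⁴
  web: d = -78.6167 mm → contributes +15 222 276 mm⁴
Total I = 19 155 870 mm⁴.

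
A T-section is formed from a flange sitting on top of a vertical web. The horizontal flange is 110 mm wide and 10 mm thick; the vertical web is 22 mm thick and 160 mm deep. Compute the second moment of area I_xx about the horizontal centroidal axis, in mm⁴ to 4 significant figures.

I_xx ≈ 1.357 × 10⁷ mm⁴

Break the section into simple shapes (no overlaps), measuring from the bottom-left corner of the bounding box.
Flange: 110 × 10, A = 1 100 mm², y = 165 mm, Ī = 9166.67 mm⁴.
Web: 22 × 160, A = 3 520 mm², y = 80 mm, Ī = 7 509 333 mm⁴.
Centroid: ȳ = ΣA·y / ΣA = 100.238 mm.
Transfer each piece to the horizontal centroidal axis using Ī + A·d² with d = y − 100.238:
  flange: d = 64.7619 mm → contributes +4 622 681 mm⁴
  web: d = -20.2381 mm → contributes +8 951 057 mm⁴
Total I = 13 573 738 mm⁴.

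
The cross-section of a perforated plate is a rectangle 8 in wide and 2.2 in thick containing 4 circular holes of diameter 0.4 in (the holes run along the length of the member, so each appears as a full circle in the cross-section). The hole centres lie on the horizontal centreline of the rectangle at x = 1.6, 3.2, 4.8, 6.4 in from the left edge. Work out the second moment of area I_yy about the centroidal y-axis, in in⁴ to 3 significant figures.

I_yy ≈ 92.3 in⁴

Decompose the section into non-overlapping parts with the origin at the bottom-left of its bounding rectangle.
Plate: 8 × 2.2, A = 17.6 in², x = 4 in, Ī = 93.867 in⁴.
Hole 1 (subtracted): ⌀0.4, A = 0.12566 in², x = 1.6 in, Ī = 0.0012566 in⁴.
Hole 2 (subtracted): ⌀0.4, A = 0.12566 in², x = 3.2 in, Ī = 0.0012566 in⁴.
Hole 3 (subtracted): ⌀0.4, A = 0.12566 in², x = 4.8 in, Ī = 0.0012566 in⁴.
Hole 4 (subtracted): ⌀0.4, A = 0.12566 in², x = 6.4 in, Ī = 0.0012566 in⁴.
By symmetry the centroid is at mid-width, x̄ = 4 in.
Transfer each piece to the centroidal y-axis using Ī + A·d² with d = x − 4:
  plate: d = 0 in → contributes +93.867 in⁴
  hole 1: d = -2.4 in → contributes −0.72508 in⁴
  hole 2: d = -0.8 in → contributes −0.081681 in⁴
  hole 3: d = 0.8 in → contributes −0.081681 in⁴
  hole 4: d = 2.4 in → contributes −0.72508 in⁴
Total I = 92.253 in⁴.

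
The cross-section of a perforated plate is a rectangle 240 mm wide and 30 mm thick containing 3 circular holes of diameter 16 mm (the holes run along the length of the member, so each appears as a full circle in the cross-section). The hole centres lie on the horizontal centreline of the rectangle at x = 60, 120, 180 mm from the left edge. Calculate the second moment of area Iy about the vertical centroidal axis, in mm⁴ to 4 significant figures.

Iy ≈ 3.310 × 10⁷ mm⁴

Treat the section as a set of non-overlapping primitives; coordinates are from the bounding-box lower-left.
Plate: 240 × 30, A = 7 200 mm², x = 120 mm, Ī = 34 560 000 mm⁴.
Hole 1 (subtracted): ⌀16, A = 201.062 mm², x = 60 mm, Ī = 3216.99 mm⁴.
Hole 2 (subtracted): ⌀16, A = 201.062 mm², x = 120 mm, Ī = 3216.99 mm⁴.
Hole 3 (subtracted): ⌀16, A = 201.062 mm², x = 180 mm, Ī = 3216.99 mm⁴.
By symmetry the centroid is at mid-width, x̄ = 120 mm.
Transfer each piece to the vertical centroidal axis using Ī + A·d² with d = x − 120:
  plate: d = 0 mm → contributes +34 560 000 mm⁴
  hole 1: d = -60 mm → contributes −727 040 mm⁴
  hole 2: d = 0 mm → contributes −3216.99 mm⁴
  hole 3: d = 60 mm → contributes −727 040 mm⁴
Total I = 33 102 703 mm⁴.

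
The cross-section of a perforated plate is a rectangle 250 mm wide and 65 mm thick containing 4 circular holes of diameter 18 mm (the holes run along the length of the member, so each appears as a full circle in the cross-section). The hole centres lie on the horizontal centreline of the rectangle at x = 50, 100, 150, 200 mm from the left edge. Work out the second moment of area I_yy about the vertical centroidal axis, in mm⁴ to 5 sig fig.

Decompose the section into non-overlapping parts with the origin at the bottom-left of its bounding rectangle.
Plate: 250 × 65, A = 16 250 mm², x = 125 mm, Ī = 84 635 417 mm⁴.
Hole 1 (subtracted): ⌀18, A = 254.469 mm², x = 50 mm, Ī = 5152.997 mm⁴.
Hole 2 (subtracted): ⌀18, A = 254.469 mm², x = 100 mm, Ī = 5152.997 mm⁴.
Hole 3 (subtracted): ⌀18, A = 254.469 mm², x = 150 mm, Ī = 5152.997 mm⁴.
Hole 4 (subtracted): ⌀18, A = 254.469 mm², x = 200 mm, Ī = 5152.997 mm⁴.
By symmetry the centroid is at mid-width, x̄ = 125 mm.
Transfer each piece to the vertical centroidal axis using Ī + A·d² with d = x − 125:
  plate: d = 0 mm → contributes +84 635 417 mm⁴
  hole 1: d = -75 mm → contributes −1 436 541 mm⁴
  hole 2: d = -25 mm → contributes −164196.1 mm⁴
  hole 3: d = 25 mm → contributes −164196.1 mm⁴
  hole 4: d = 75 mm → contributes −1 436 541 mm⁴
Total I = 81 433 942 mm⁴.

I_yy ≈ 8.1434 × 10⁷ mm⁴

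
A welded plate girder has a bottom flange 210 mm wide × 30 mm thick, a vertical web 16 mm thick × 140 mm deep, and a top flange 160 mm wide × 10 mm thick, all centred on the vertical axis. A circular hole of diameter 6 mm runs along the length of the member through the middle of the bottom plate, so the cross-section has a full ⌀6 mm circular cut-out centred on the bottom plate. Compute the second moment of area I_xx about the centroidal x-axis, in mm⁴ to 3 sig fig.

I_xx ≈ 4.16 × 10⁷ mm⁴

Split into non-overlapping primitives; take the origin at the lower-left of the bounding box.
Bottom plate: 210 × 30, A = 6 300 mm², y = 15 mm, Ī = 472 500 mm⁴.
Web plate: 16 × 140, A = 2 240 mm², y = 100 mm, Ī = 3 658 667 mm⁴.
Top plate: 160 × 10, A = 1 600 mm², y = 175 mm, Ī = 13 333 mm⁴.
Hole (subtracted): ⌀6, A = 28.274 mm², y = 15 mm, Ī = 63.617 mm⁴.
Centroid: ȳ = ΣA·y / ΣA = 59.147 mm.
Transfer each piece to the centroidal x-axis using Ī + A·d² with d = y − 59.147:
  bottom plate: d = -44.147 mm → contributes +12 750 803 mm⁴
  web plate: d = 40.853 mm → contributes +7 397 197 mm⁴
  top plate: d = 115.85 mm → contributes +21 488 488 mm⁴
  hole: d = -44.147 mm → contributes −55 169 mm⁴
Total I = 41 581 319 mm⁴.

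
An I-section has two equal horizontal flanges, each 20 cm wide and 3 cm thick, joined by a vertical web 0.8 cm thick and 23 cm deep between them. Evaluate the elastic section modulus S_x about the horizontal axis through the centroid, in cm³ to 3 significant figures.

Split into non-overlapping primitives; take the origin at the lower-left of the bounding box.
Bottom flange: 20 × 3, A = 60 cm², y = 1.5 cm, Ī = 45 cm⁴.
Web: 0.8 × 23, A = 18.4 cm², y = 14.5 cm, Ī = 811.13 cm⁴.
Top flange: 20 × 3, A = 60 cm², y = 27.5 cm, Ī = 45 cm⁴.
By symmetry the centroid is at mid-height, ȳ = 14.5 cm.
Transfer each piece to the horizontal axis through the centroid using Ī + A·d² with d = y − 14.5:
  bottom flange: d = -13 cm → contributes +10 185 cm⁴
  web: d = 0 cm → contributes +811.13 cm⁴
  top flange: d = 13 cm → contributes +10 185 cm⁴
Total I = 21 181 cm⁴.
Extreme fibre distance c = 14.5 cm; S = I/c = 1460.8 cm³.

S_x ≈ 1460 cm³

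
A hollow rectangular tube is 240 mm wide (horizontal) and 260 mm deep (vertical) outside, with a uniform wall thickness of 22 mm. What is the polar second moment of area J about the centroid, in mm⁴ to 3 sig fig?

Split into non-overlapping primitives; take the origin at the lower-left of the bounding box.
Outer rectangle: 240 × 260, A = 62 400 mm², y = 130 mm, Ī = 351 520 000 mm⁴.
Inner void (subtracted): 196 × 216, A = 42 336 mm², y = 130 mm, Ī = 164 602 368 mm⁴.
By symmetry the centroid is at mid-height, ȳ = 130 mm.
All pieces are centred on the centroidal x-axis, so I = ΣĪ (holes subtracted) = 186 917 632 mm⁴.
Repeating about the centroidal y-axis gives I_y = 163 988 352 mm⁴.
Polar second moment: J = I_x + I_y = 350 905 984 mm⁴.

J ≈ 3.51 × 10⁸ mm⁴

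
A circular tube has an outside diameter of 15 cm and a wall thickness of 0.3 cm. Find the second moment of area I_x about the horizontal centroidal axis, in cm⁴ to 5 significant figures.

Break the section into simple shapes (no overlaps), measuring from the bottom-left corner of the bounding box.
Outer circle: ⌀15, A = 176.7146 cm², y = 7.5 cm, Ī = 2485.049 cm⁴.
Bore (subtracted): ⌀14.4, A = 162.8602 cm², y = 7.5 cm, Ī = 2110.668 cm⁴.
By symmetry the centroid is at mid-height, ȳ = 7.5 cm.
All pieces are centred on the horizontal centroidal axis, so I = ΣĪ (holes subtracted) = 374.3812 cm⁴.

I_x ≈ 374.38 cm⁴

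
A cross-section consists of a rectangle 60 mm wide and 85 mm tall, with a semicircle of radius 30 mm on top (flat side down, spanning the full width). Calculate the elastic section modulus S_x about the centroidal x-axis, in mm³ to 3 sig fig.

S_x ≈ 1.08 × 10⁵ mm³

Break the section into simple shapes (no overlaps), measuring from the bottom-left corner of the bounding box.
Rectangular body: 60 × 85, A = 5 100 mm², y = 42.5 mm, Ī = 3 070 625 mm⁴.
Semicircular cap: semicircle r = 30, A = 1413.7 mm², y = 97.732 mm, Ī = 88 903 mm⁴.
Centroid: ȳ = ΣA·y / ΣA = 54.487 mm.
Transfer each piece to the centroidal x-axis using Ī + A·d² with d = y − 54.487:
  rectangular body: d = -11.987 mm → contributes +3 803 492 mm⁴
  semicircular cap: d = 43.245 mm → contributes +2 732 729 mm⁴
Total I = 6 536 220 mm⁴.
Extreme fibre distance c = 60.513 mm; S = I/c = 108 014 mm³.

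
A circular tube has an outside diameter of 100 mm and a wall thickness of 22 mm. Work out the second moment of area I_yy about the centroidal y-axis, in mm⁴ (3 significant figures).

I_yy ≈ 4.43 × 10⁶ mm⁴

Break the section into simple shapes (no overlaps), measuring from the bottom-left corner of the bounding box.
Outer circle: ⌀100, A = 7 854 mm², x = 50 mm, Ī = 4 908 739 mm⁴.
Bore (subtracted): ⌀56, A = 2 463 mm², x = 50 mm, Ī = 482 750 mm⁴.
By symmetry the centroid is at mid-width, x̄ = 50 mm.
All pieces are centred on the centroidal y-axis, so I = ΣĪ (holes subtracted) = 4 425 989 mm⁴.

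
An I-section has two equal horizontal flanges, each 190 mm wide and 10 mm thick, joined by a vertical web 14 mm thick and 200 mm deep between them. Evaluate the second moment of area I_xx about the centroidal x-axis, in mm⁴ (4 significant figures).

Split into non-overlapping primitives; take the origin at the lower-left of the bounding box.
Bottom flange: 190 × 10, A = 1 900 mm², y = 5 mm, Ī = 15833.3 mm⁴.
Web: 14 × 200, A = 2 800 mm², y = 110 mm, Ī = 9 333 333 mm⁴.
Top flange: 190 × 10, A = 1 900 mm², y = 215 mm, Ī = 15833.3 mm⁴.
By symmetry the centroid is at mid-height, ȳ = 110 mm.
Transfer each piece to the centroidal x-axis using Ī + A·d² with d = y − 110:
  bottom flange: d = -105 mm → contributes +20 963 333 mm⁴
  web: d = 0 mm → contributes +9 333 333 mm⁴
  top flange: d = 105 mm → contributes +20 963 333 mm⁴
Total I = 51 260 000 mm⁴.

I_xx ≈ 5.126 × 10⁷ mm⁴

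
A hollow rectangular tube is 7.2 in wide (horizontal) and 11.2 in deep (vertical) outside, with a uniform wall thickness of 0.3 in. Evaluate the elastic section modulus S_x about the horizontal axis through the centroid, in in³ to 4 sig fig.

Break the section into simple shapes (no overlaps), measuring from the bottom-left corner of the bounding box.
Outer rectangle: 7.2 × 11.2, A = 80.64 in², y = 5.6 in, Ī = 842.957 in⁴.
Inner void (subtracted): 6.6 × 10.6, A = 69.96 in², y = 5.6 in, Ī = 655.059 in⁴.
By symmetry the centroid is at mid-height, ȳ = 5.6 in.
All pieces are centred on the horizontal axis through the centroid, so I = ΣĪ (holes subtracted) = 187.898 in⁴.
Extreme fibre distance c = 5.6 in; S = I/c = 33.5532 in³.

S_x ≈ 33.55 in³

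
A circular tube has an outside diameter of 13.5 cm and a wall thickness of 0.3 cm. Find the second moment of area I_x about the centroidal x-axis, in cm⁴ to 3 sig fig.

Break the section into simple shapes (no overlaps), measuring from the bottom-left corner of the bounding box.
Outer circle: ⌀13.5, A = 143.14 cm², y = 6.75 cm, Ī = 1630.4 cm⁴.
Bore (subtracted): ⌀12.9, A = 130.7 cm², y = 6.75 cm, Ī = 1359.3 cm⁴.
By symmetry the centroid is at mid-height, ȳ = 6.75 cm.
All pieces are centred on the centroidal x-axis, so I = ΣĪ (holes subtracted) = 271.1 cm⁴.

I_x ≈ 271 cm⁴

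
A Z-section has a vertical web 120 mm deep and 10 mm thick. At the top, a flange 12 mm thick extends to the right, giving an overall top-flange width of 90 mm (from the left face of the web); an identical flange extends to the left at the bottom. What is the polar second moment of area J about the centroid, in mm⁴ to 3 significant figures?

J ≈ 1.20 × 10⁷ mm⁴

Break the section into simple shapes (no overlaps), measuring from the bottom-left corner of the bounding box.
Web: 10 × 120, A = 1 200 mm², y = 60 mm, Ī = 1 440 000 mm⁴.
Top flange (beyond web): 80 × 12, A = 960 mm², y = 114 mm, Ī = 11 520 mm⁴.
Bottom flange (beyond web): 80 × 12, A = 960 mm², y = 6 mm, Ī = 11 520 mm⁴.
Centroid: ȳ = ΣA·y / ΣA = 60 mm.
Transfer each piece to the centroidal x-axis using Ī + A·d² with d = y − 60:
  web: d = 0 mm → contributes +1 440 000 mm⁴
  top flange (beyond web): d = 54 mm → contributes +2 810 880 mm⁴
  bottom flange (beyond web): d = -54 mm → contributes +2 810 880 mm⁴
Total I = 7 061 760 mm⁴.
For the y-axis: x̄ = 85 mm.
Repeating about the centroidal y-axis gives I_y = 4 922 000 mm⁴.
Polar second moment: J = I_x + I_y = 11 983 760 mm⁴.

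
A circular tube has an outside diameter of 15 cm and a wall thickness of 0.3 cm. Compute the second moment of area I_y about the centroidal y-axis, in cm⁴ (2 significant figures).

I_y ≈ 370 cm⁴

Treat the section as a set of non-overlapping primitives; coordinates are from the bounding-box lower-left.
Outer circle: ⌀15, A = 176.7 cm², x = 7.5 cm, Ī = 2 485 cm⁴.
Bore (subtracted): ⌀14.4, A = 162.9 cm², x = 7.5 cm, Ī = 2 111 cm⁴.
By symmetry the centroid is at mid-width, x̄ = 7.5 cm.
All pieces are centred on the centroidal y-axis, so I = ΣĪ (holes subtracted) = 374.4 cm⁴.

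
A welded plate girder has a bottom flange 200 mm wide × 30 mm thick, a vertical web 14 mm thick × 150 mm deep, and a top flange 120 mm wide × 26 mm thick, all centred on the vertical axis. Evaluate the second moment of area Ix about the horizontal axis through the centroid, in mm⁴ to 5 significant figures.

Decompose the section into non-overlapping parts with the origin at the bottom-left of its bounding rectangle.
Bottom plate: 200 × 30, A = 6 000 mm², y = 15 mm, Ī = 450 000 mm⁴.
Web plate: 14 × 150, A = 2 100 mm², y = 105 mm, Ī = 3 937 500 mm⁴.
Top plate: 120 × 26, A = 3 120 mm², y = 193 mm, Ī = 175 760 mm⁴.
Centroid: ȳ = ΣA·y / ΣA = 81.34225 mm.
Transfer each piece to the horizontal axis through the centroid using Ī + A·d² with d = y − 81.34225:
  bottom plate: d = -66.34225 mm → contributes +26 857 762 mm⁴
  web plate: d = 23.65775 mm → contributes +5 112 848 mm⁴
  top plate: d = 111.6578 mm → contributes +39 074 217 mm⁴
Total I = 71 044 826 mm⁴.

Ix ≈ 7.1045 × 10⁷ mm⁴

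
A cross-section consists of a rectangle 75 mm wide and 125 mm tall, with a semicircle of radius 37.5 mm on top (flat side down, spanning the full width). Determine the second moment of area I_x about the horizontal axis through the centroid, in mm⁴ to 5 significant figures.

I_x ≈ 2.3417 × 10⁷ mm⁴

Decompose the section into non-overlapping parts with the origin at the bottom-left of its bounding rectangle.
Rectangular body: 75 × 125, A = 9 375 mm², y = 62.5 mm, Ī = 12 207 031 mm⁴.
Semicircular cap: semicircle r = 37.5, A = 2208.932 mm², y = 140.9155 mm, Ī = 217048.7 mm⁴.
Centroid: ȳ = ΣA·y / ΣA = 77.453 mm.
Transfer each piece to the horizontal axis through the centroid using Ī + A·d² with d = y − 77.453:
  rectangular body: d = -14.953 mm → contributes +14 303 208 mm⁴
  semicircular cap: d = 63.4625 mm → contributes +9 113 498 mm⁴
Total I = 23 416 706 mm⁴.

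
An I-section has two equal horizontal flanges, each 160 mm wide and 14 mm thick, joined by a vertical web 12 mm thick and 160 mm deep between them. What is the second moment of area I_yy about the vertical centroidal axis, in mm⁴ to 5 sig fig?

I_yy ≈ 9.5804 × 10⁶ mm⁴

Break the section into simple shapes (no overlaps), measuring from the bottom-left corner of the bounding box.
Bottom flange: 160 × 14, A = 2 240 mm², x = 80 mm, Ī = 4 778 667 mm⁴.
Web: 12 × 160, A = 1 920 mm², x = 80 mm, Ī = 23 040 mm⁴.
Top flange: 160 × 14, A = 2 240 mm², x = 80 mm, Ī = 4 778 667 mm⁴.
By symmetry the centroid is at mid-width, x̄ = 80 mm.
All pieces are centred on the vertical centroidal axis, so I = ΣĪ = 9 580 373 mm⁴.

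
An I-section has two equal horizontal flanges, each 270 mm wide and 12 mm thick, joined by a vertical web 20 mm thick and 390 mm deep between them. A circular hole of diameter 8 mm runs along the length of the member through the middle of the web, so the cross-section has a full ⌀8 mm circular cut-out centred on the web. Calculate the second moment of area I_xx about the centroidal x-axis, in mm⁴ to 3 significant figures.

Decompose the section into non-overlapping parts with the origin at the bottom-left of its bounding rectangle.
Bottom flange: 270 × 12, A = 3 240 mm², y = 6 mm, Ī = 38 880 mm⁴.
Web: 20 × 390, A = 7 800 mm², y = 207 mm, Ī = 98 865 000 mm⁴.
Top flange: 270 × 12, A = 3 240 mm², y = 408 mm, Ī = 38 880 mm⁴.
Hole (subtracted): ⌀8, A = 50.265 mm², y = 207 mm, Ī = 201.06 mm⁴.
By symmetry the centroid is at mid-height, ȳ = 207 mm.
Transfer each piece to the centroidal x-axis using Ī + A·d² with d = y − 207:
  bottom flange: d = -201 mm → contributes +130 938 120 mm⁴
  web: d = 0 mm → contributes +98 865 000 mm⁴
  top flange: d = 201 mm → contributes +130 938 120 mm⁴
  hole: d = 0 mm → contributes −201.06 mm⁴
Total I = 360 741 039 mm⁴.

I_xx ≈ 3.61 × 10⁸ mm⁴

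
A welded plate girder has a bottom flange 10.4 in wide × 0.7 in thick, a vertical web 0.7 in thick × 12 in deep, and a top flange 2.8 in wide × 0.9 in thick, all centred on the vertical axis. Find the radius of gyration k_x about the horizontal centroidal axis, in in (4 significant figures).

Treat the section as a set of non-overlapping primitives; coordinates are from the bounding-box lower-left.
Bottom plate: 10.4 × 0.7, A = 7.28 in², y = 0.35 in, Ī = 0.297267 in⁴.
Web plate: 0.7 × 12, A = 8.4 in², y = 6.7 in, Ī = 100.8 in⁴.
Top plate: 2.8 × 0.9, A = 2.52 in², y = 13.15 in, Ī = 0.1701 in⁴.
Centroid: ȳ = ΣA·y / ΣA = 5.05308 in.
Transfer each piece to the horizontal centroidal axis using Ī + A·d² with d = y − 5.05308:
  bottom plate: d = -4.70308 in → contributes +161.323 in⁴
  web plate: d = 1.64692 in → contributes +123.584 in⁴
  top plate: d = 8.09692 in → contributes +165.382 in⁴
Total I = 450.289 in⁴.
Radius of gyration: k = √(I/A) = √(450.289 / 18.2) = 4.97405 in.

k_x ≈ 4.974 in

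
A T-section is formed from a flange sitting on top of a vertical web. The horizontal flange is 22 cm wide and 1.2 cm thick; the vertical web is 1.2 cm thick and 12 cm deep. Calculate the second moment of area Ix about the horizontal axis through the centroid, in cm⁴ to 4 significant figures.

Ix ≈ 581.8 cm⁴

Break the section into simple shapes (no overlaps), measuring from the bottom-left corner of the bounding box.
Flange: 22 × 1.2, A = 26.4 cm², y = 12.6 cm, Ī = 3.168 cm⁴.
Web: 1.2 × 12, A = 14.4 cm², y = 6 cm, Ī = 172.8 cm⁴.
Centroid: ȳ = ΣA·y / ΣA = 10.2706 cm.
Transfer each piece to the horizontal axis through the centroid using Ī + A·d² with d = y − 10.2706:
  flange: d = 2.32941 cm → contributes +146.419 cm⁴
  web: d = -4.27059 cm → contributes +435.426 cm⁴
Total I = 581.845 cm⁴.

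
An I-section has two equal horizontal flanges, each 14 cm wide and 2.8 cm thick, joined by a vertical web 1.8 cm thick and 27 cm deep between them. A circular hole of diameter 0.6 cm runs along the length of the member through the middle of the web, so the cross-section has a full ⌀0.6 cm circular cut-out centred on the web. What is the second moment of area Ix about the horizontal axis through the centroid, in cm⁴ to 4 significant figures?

Decompose the section into non-overlapping parts with the origin at the bottom-left of its bounding rectangle.
Bottom flange: 14 × 2.8, A = 39.2 cm², y = 1.4 cm, Ī = 25.6107 cm⁴.
Web: 1.8 × 27, A = 48.6 cm², y = 16.3 cm, Ī = 2952.45 cm⁴.
Top flange: 14 × 2.8, A = 39.2 cm², y = 31.2 cm, Ī = 25.6107 cm⁴.
Hole (subtracted): ⌀0.6, A = 0.282743 cm², y = 16.3 cm, Ī = 0.00636173 cm⁴.
By symmetry the centroid is at mid-height, ȳ = 16.3 cm.
Transfer each piece to the horizontal axis through the centroid using Ī + A·d² with d = y − 16.3:
  bottom flange: d = -14.9 cm → contributes +8728.4 cm⁴
  web: d = 0 cm → contributes +2952.45 cm⁴
  top flange: d = 14.9 cm → contributes +8728.4 cm⁴
  hole: d = 0 cm → contributes −0.00636173 cm⁴
Total I = 20409.2 cm⁴.

Ix ≈ 2.041 × 10⁴ cm⁴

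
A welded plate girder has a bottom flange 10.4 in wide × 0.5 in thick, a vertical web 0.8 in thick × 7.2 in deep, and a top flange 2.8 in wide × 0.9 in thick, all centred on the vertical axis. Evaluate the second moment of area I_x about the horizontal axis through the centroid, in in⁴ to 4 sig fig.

I_x ≈ 136.4 in⁴

Split into non-overlapping primitives; take the origin at the lower-left of the bounding box.
Bottom plate: 10.4 × 0.5, A = 5.2 in², y = 0.25 in, Ī = 0.108333 in⁴.
Web plate: 0.8 × 7.2, A = 5.76 in², y = 4.1 in, Ī = 24.8832 in⁴.
Top plate: 2.8 × 0.9, A = 2.52 in², y = 8.15 in, Ī = 0.1701 in⁴.
Centroid: ȳ = ΣA·y / ΣA = 3.37196 in.
Transfer each piece to the horizontal axis through the centroid using Ī + A·d² with d = y − 3.37196:
  bottom plate: d = -3.12196 in → contributes +50.7908 in⁴
  web plate: d = 0.728042 in → contributes +27.9363 in⁴
  top plate: d = 4.77804 in → contributes +57.7009 in⁴
Total I = 136.428 in⁴.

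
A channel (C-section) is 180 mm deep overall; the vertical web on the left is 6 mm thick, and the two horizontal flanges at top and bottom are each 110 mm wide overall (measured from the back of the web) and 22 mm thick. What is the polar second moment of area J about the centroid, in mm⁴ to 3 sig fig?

J ≈ 3.84 × 10⁷ mm⁴

Split into non-overlapping primitives; take the origin at the lower-left of the bounding box.
Web: 6 × 180, A = 1 080 mm², y = 90 mm, Ī = 2 916 000 mm⁴.
Top flange (beyond web): 104 × 22, A = 2 288 mm², y = 169 mm, Ī = 92 283 mm⁴.
Bottom flange (beyond web): 104 × 22, A = 2 288 mm², y = 11 mm, Ī = 92 283 mm⁴.
By symmetry the centroid is at mid-height, ȳ = 90 mm.
Transfer each piece to the centroidal x-axis using Ī + A·d² with d = y − 90:
  web: d = 0 mm → contributes +2 916 000 mm⁴
  top flange (beyond web): d = 79 mm → contributes +14 371 691 mm⁴
  bottom flange (beyond web): d = -79 mm → contributes +14 371 691 mm⁴
Total I = 31 659 381 mm⁴.
For the y-axis: x̄ = 47.498 mm.
Repeating about the centroidal y-axis gives I_y = 6 770 915 mm⁴.
Polar second moment: J = I_x + I_y = 38 430 297 mm⁴.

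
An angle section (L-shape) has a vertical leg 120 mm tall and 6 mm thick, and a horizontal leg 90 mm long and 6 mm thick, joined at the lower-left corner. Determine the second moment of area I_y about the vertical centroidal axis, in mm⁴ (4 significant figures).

I_y ≈ 8.989 × 10⁵ mm⁴

Break the section into simple shapes (no overlaps), measuring from the bottom-left corner of the bounding box.
Vertical leg: 6 × 120, A = 720 mm², x = 3 mm, Ī = 2 160 mm⁴.
Horizontal leg (remainder): 84 × 6, A = 504 mm², x = 48 mm, Ī = 296 352 mm⁴.
Centroid: x̄ = ΣA·x / ΣA = 21.5294 mm.
Transfer each piece to the vertical centroidal axis using Ī + A·d² with d = x − 21.5294:
  vertical leg: d = -18.5294 mm → contributes +249 364 mm⁴
  horizontal leg (remainder): d = 26.4706 mm → contributes +649 501 mm⁴
Total I = 898 865 mm⁴.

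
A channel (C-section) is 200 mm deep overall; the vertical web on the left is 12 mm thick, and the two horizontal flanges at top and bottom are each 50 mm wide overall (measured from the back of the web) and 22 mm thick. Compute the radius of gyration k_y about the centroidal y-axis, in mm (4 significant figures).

k_y ≈ 14.41 mm

Split into non-overlapping primitives; take the origin at the lower-left of the bounding box.
Web: 12 × 200, A = 2 400 mm², x = 6 mm, Ī = 28 800 mm⁴.
Top flange (beyond web): 38 × 22, A = 836 mm², x = 31 mm, Ī = 100 599 mm⁴.
Bottom flange (beyond web): 38 × 22, A = 836 mm², x = 31 mm, Ī = 100 599 mm⁴.
Centroid: x̄ = ΣA·x / ΣA = 16.2652 mm.
Transfer each piece to the centroidal y-axis using Ī + A·d² with d = x − 16.2652:
  web: d = -10.2652 mm → contributes +281 700 mm⁴
  top flange (beyond web): d = 14.7348 mm → contributes +282 106 mm⁴
  bottom flange (beyond web): d = 14.7348 mm → contributes +282 106 mm⁴
Total I = 845 911 mm⁴.
Radius of gyration: k = √(I/A) = √(845 911 / 4 072) = 14.4131 mm.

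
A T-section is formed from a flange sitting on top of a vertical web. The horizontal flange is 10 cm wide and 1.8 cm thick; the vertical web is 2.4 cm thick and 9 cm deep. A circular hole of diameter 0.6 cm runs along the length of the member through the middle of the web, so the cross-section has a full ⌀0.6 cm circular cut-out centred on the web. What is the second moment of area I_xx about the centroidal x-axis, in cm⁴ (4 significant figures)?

Break the section into simple shapes (no overlaps), measuring from the bottom-left corner of the bounding box.
Flange: 10 × 1.8, A = 18 cm², y = 9.9 cm, Ī = 4.86 cm⁴.
Web: 2.4 × 9, A = 21.6 cm², y = 4.5 cm, Ī = 145.8 cm⁴.
Hole (subtracted): ⌀0.6, A = 0.282743 cm², y = 4.5 cm, Ī = 0.00636173 cm⁴.
Centroid: ȳ = ΣA·y / ΣA = 6.9722 cm.
Transfer each piece to the centroidal x-axis using Ī + A·d² with d = y − 6.9722:
  flange: d = 2.9278 cm → contributes +159.157 cm⁴
  web: d = -2.4722 cm → contributes +277.814 cm⁴
  hole: d = -2.4722 cm → contributes −1.73442 cm⁴
Total I = 435.236 cm⁴.

I_xx ≈ 435.2 cm⁴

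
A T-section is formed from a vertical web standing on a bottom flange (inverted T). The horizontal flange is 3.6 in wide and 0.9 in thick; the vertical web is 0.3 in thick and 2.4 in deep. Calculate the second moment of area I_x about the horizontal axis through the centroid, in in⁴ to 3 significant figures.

Break the section into simple shapes (no overlaps), measuring from the bottom-left corner of the bounding box.
Flange: 3.6 × 0.9, A = 3.24 in², y = 0.45 in, Ī = 0.2187 in⁴.
Web: 0.3 × 2.4, A = 0.72 in², y = 2.1 in, Ī = 0.3456 in⁴.
Centroid: ȳ = ΣA·y / ΣA = 0.75 in.
Transfer each piece to the horizontal axis through the centroid using Ī + A·d² with d = y − 0.75:
  flange: d = -0.3 in → contributes +0.5103 in⁴
  web: d = 1.35 in → contributes +1.6578 in⁴
Total I = 2.1681 in⁴.

I_x ≈ 2.17 in⁴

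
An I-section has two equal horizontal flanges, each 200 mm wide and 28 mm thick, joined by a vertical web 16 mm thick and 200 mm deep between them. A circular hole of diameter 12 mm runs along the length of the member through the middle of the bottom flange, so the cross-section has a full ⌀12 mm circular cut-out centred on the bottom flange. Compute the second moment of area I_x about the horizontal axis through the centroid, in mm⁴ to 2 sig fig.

Break the section into simple shapes (no overlaps), measuring from the bottom-left corner of the bounding box.
Bottom flange: 200 × 28, A = 5 600 mm², y = 14 mm, Ī = 365 867 mm⁴.
Web: 16 × 200, A = 3 200 mm², y = 128 mm, Ī = 10 666 667 mm⁴.
Top flange: 200 × 28, A = 5 600 mm², y = 242 mm, Ī = 365 867 mm⁴.
Hole (subtracted): ⌀12, A = 113.1 mm², y = 14 mm, Ī = 1 018 mm⁴.
Centroid: ȳ = ΣA·y / ΣA = 128.9 mm.
Transfer each piece to the horizontal axis through the centroid using Ī + A·d² with d = y − 128.9:
  bottom flange: d = -114.9 mm → contributes +74 300 265 mm⁴
  web: d = -0.9024 mm → contributes +10 669 273 mm⁴
  top flange: d = 113.1 mm → contributes +71 995 790 mm⁴
  hole: d = -114.9 mm → contributes −1 494 193 mm⁴
Total I = 155 471 134 mm⁴.

I_x ≈ 1.6 × 10⁸ mm⁴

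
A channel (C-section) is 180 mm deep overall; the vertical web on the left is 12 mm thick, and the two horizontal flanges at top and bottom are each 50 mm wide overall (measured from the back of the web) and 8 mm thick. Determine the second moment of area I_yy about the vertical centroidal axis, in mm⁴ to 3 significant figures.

I_yy ≈ 3.96 × 10⁵ mm⁴

Split into non-overlapping primitives; take the origin at the lower-left of the bounding box.
Web: 12 × 180, A = 2 160 mm², x = 6 mm, Ī = 25 920 mm⁴.
Top flange (beyond web): 38 × 8, A = 304 mm², x = 31 mm, Ī = 36 581 mm⁴.
Bottom flange (beyond web): 38 × 8, A = 304 mm², x = 31 mm, Ī = 36 581 mm⁴.
Centroid: x̄ = ΣA·x / ΣA = 11.491 mm.
Transfer each piece to the vertical centroidal axis using Ī + A·d² with d = x − 11.491:
  web: d = -5.4913 mm → contributes +91 054 mm⁴
  top flange (beyond web): d = 19.509 mm → contributes +152 280 mm⁴
  bottom flange (beyond web): d = 19.509 mm → contributes +152 280 mm⁴
Total I = 395 614 mm⁴.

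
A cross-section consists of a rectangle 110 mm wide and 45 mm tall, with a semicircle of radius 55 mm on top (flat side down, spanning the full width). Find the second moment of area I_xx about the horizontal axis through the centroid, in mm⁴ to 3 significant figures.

Decompose the section into non-overlapping parts with the origin at the bottom-left of its bounding rectangle.
Rectangular body: 110 × 45, A = 4 950 mm², y = 22.5 mm, Ī = 835 313 mm⁴.
Semicircular cap: semicircle r = 55, A = 4751.7 mm², y = 68.343 mm, Ī = 1 004 345 mm⁴.
Centroid: ȳ = ΣA·y / ΣA = 44.953 mm.
Transfer each piece to the horizontal axis through the centroid using Ī + A·d² with d = y − 44.953:
  rectangular body: d = -22.453 mm → contributes +3 330 738 mm⁴
  semicircular cap: d = 23.39 mm → contributes +3 603 933 mm⁴
Total I = 6 934 670 mm⁴.

I_xx ≈ 6.93 × 10⁶ mm⁴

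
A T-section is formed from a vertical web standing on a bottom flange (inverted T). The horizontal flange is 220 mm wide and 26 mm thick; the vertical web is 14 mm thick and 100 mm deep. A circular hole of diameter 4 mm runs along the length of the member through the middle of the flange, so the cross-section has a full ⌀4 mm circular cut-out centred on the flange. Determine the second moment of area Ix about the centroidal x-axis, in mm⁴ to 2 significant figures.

Ix ≈ 6.0 × 10⁶ mm⁴

Decompose the section into non-overlapping parts with the origin at the bottom-left of its bounding rectangle.
Flange: 220 × 26, A = 5 720 mm², y = 13 mm, Ī = 322 227 mm⁴.
Web: 14 × 100, A = 1 400 mm², y = 76 mm, Ī = 1 166 667 mm⁴.
Hole (subtracted): ⌀4, A = 12.57 mm², y = 13 mm, Ī = 12.57 mm⁴.
Centroid: ȳ = ΣA·y / ΣA = 25.41 mm.
Transfer each piece to the centroidal x-axis using Ī + A·d² with d = y − 25.41:
  flange: d = -12.41 mm → contributes +1 203 088 mm⁴
  web: d = 50.59 mm → contributes +4 749 819 mm⁴
  hole: d = -12.41 mm → contributes −1 948 mm⁴
Total I = 5 950 959 mm⁴.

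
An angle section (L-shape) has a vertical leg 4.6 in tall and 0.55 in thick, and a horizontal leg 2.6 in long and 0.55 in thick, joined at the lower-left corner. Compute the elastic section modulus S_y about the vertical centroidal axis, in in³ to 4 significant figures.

S_y ≈ 0.9233 in³

Treat the section as a set of non-overlapping primitives; coordinates are from the bounding-box lower-left.
Vertical leg: 0.55 × 4.6, A = 2.53 in², x = 0.275 in, Ī = 0.0637771 in⁴.
Horizontal leg (remainder): 2.05 × 0.55, A = 1.1275 in², x = 1.575 in, Ī = 0.39486 in⁴.
Centroid: x̄ = ΣA·x / ΣA = 0.675752 in.
Transfer each piece to the vertical centroidal axis using Ī + A·d² with d = x − 0.675752:
  vertical leg: d = -0.400752 in → contributes +0.4701 in⁴
  horizontal leg (remainder): d = 0.899248 in → contributes +1.30661 in⁴
Total I = 1.77671 in⁴.
Extreme fibre distance c = 1.92425 in; S = I/c = 0.923327 in³.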